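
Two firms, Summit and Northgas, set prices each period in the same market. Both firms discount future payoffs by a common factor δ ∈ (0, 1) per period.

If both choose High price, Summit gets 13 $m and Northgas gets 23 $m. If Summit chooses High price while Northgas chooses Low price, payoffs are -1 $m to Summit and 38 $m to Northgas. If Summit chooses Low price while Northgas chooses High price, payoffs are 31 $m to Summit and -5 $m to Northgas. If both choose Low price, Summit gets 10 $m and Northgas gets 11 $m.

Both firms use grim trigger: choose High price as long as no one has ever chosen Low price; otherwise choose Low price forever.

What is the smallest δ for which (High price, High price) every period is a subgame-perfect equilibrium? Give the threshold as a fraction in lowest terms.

For Summit: deviation gain 31−13 = 18, per-period punishment loss 13−10 = 3. IC gives δ ≥ 18/21 = 6/7.
For Northgas: gain 15, loss 12 per period, so δ ≥ 15/27 = 5/9.
The tighter constraint is Summit's, so cooperation needs δ ≥ 6/7.

6/7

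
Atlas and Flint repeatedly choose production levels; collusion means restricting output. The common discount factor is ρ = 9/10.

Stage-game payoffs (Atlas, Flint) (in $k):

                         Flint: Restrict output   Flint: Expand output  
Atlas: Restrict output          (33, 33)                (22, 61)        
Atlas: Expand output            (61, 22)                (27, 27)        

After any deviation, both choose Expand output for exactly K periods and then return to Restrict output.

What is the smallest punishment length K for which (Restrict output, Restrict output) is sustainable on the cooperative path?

Need Σ_{k=1}^{K} ρ^k ≥ (61−33)/(33−27) = 4.6667 at ρ = 9/10.
At K = 6 the sum is 4.2170 < 4.6667; at K = 7 it is 4.6953 ≥ 4.6667.
So the minimum punishment length is K = 7.

7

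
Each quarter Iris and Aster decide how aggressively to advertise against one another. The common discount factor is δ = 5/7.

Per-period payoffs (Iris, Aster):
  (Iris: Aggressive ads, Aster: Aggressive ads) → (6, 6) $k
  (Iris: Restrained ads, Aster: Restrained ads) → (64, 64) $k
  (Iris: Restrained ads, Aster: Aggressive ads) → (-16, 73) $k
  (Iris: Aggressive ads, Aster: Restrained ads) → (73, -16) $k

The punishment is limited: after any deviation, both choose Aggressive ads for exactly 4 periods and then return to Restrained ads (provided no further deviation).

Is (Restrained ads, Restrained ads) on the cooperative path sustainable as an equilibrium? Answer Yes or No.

Yes

A one-shot deviation gives 73 now, then 6 for 4 periods, then back to 64.
Gain from deviating: (73−64) today; loss: (64−6) in each of the next 4 periods.
No-deviation condition: (64−6)(δ+…+δ^4) ≥ 73−64, i.e. δ+…+δ^4 ≥ 9/58.
At δ = 5/7: δ+…+δ^4 = 1.8492 ≥ 0.1552.
So cooperation is sustainable.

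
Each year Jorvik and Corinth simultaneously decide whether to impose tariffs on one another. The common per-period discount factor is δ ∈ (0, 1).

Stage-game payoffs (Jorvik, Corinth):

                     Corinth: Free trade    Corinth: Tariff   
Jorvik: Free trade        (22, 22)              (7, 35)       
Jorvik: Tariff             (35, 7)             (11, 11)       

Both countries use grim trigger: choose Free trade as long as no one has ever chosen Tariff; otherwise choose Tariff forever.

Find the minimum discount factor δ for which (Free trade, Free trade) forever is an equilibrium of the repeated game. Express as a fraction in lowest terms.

13/24

One-period gain from deviating is 35 − 22 = 13. The loss is 22 − 11 = 11 in every subsequent period, with present value 11·δ/(1−δ).
Deviation is unprofitable when 11·δ/(1−δ) ≥ 13, i.e. δ/(1−δ) ≥ 13/11.
Equivalently δ ≥ 13/(13+11) = 13/24.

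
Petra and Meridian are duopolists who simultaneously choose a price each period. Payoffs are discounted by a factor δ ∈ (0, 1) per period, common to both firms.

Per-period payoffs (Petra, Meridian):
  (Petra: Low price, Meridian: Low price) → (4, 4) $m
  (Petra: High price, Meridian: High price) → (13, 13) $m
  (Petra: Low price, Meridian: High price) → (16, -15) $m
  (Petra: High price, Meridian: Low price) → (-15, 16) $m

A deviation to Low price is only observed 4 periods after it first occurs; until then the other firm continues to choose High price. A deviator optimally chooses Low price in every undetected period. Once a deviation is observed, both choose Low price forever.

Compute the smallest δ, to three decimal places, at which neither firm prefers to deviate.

0.707

A deviator earns 16 for 4 periods, then 4 forever; cooperating earns 13 forever. Multiplying the IC by (1−δ):
13 ≥ 16(1−δ^4) + 4δ^4, so 12·δ^4 ≥ 3 and δ^4 ≥ 1/4.
δ ≥ (1/4)^(1/4) ≈ 0.707.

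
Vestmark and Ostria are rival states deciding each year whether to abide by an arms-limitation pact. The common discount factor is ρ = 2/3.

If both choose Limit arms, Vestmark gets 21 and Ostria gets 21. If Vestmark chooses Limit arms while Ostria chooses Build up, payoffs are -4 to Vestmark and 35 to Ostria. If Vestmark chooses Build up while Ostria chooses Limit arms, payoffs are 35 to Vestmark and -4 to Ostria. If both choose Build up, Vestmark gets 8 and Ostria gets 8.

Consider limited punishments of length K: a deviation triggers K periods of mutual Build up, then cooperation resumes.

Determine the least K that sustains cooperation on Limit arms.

Need Σ_{k=1}^{K} ρ^k ≥ (35−21)/(21−8) = 1.0769 at ρ = 2/3.
At K = 1 the sum is 0.6667 < 1.0769; at K = 2 it is 1.1111 ≥ 1.0769.
So the minimum punishment length is K = 2.

2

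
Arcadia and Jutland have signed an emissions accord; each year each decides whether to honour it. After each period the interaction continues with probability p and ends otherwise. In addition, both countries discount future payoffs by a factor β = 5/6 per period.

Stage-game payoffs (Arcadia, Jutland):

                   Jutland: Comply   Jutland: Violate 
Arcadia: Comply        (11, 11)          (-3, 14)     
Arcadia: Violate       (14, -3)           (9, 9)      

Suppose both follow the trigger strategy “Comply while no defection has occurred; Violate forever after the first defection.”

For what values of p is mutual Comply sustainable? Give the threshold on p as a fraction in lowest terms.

18/25

Expected continuation weight on next period's payoff is β·p = 5/6·p, which plays the role of the discount factor.
Cooperation requires 5/6·p ≥ (14−11)/(14−9) = 3/5, hence p ≥ 18/25.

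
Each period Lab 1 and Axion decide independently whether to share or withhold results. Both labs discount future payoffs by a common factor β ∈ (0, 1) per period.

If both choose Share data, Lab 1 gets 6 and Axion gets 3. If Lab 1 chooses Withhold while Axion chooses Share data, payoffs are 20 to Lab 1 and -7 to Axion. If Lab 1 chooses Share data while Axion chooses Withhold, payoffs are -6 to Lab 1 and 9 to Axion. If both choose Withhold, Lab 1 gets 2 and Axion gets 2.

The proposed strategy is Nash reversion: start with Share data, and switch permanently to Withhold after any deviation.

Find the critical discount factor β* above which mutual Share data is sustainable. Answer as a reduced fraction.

For Lab 1: deviation gain 20−6 = 14, per-period punishment loss 6−2 = 4. IC gives β ≥ 14/18 = 7/9.
For Axion: gain 6, loss 1 per period, so β ≥ 6/7.
The tighter constraint is Axion's, so cooperation needs β ≥ 6/7.

6/7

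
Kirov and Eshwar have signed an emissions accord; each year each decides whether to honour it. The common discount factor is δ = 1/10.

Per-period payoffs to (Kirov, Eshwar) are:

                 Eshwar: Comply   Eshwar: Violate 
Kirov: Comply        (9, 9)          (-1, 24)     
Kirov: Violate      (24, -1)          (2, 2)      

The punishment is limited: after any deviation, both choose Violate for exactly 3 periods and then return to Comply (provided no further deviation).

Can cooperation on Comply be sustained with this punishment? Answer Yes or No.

No

IC: δ+…+δ^3 ≥ (24−9)/(9−2) = 15/7.
At δ = 1/10: partial sum = 0.1110 < 2.1429. Cooperation not sustainable.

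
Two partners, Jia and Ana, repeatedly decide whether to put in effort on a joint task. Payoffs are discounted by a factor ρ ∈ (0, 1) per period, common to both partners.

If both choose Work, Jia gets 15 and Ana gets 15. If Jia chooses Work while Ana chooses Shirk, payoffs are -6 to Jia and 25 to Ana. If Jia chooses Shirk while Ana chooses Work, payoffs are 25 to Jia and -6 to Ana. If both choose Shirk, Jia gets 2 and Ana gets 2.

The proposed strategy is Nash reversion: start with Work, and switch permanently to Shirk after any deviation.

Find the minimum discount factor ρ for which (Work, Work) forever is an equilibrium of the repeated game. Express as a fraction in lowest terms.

Cooperation forever yields 15 each period: 15/(1−ρ).
Deviating yields 25 once, then 2 forever: 25 + 2ρ/(1−ρ).
No profitable deviation requires 15/(1−ρ) ≥ 25 + 2ρ/(1−ρ).
Multiplying by (1−ρ): 15 ≥ 25(1−ρ) + 2ρ = 25 − 23ρ.
So 23ρ ≥ 10, i.e. ρ ≥ 10/23.

10/23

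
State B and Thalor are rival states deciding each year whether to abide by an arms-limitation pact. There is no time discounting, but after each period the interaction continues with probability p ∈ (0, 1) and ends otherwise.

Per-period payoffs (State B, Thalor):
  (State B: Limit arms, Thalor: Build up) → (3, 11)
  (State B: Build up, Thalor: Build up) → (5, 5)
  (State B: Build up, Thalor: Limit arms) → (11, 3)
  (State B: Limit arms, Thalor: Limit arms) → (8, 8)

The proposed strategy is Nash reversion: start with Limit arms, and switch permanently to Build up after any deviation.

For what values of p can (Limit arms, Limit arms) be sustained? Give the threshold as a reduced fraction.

1/2

With no time discounting, the continuation probability p plays the role of the discount factor.
Grim-trigger IC: 8/(1−p) ≥ 11 + 5p/(1−p) ⇒ p ≥ (11−8)/(11−5) = 1/2.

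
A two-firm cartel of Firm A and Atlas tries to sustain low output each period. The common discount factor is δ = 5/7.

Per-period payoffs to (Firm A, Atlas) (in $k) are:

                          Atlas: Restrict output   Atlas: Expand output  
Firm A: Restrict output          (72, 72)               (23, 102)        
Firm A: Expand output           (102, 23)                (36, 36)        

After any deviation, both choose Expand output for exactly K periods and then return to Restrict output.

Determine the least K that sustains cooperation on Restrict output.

No profitable deviation requires (72−36)(δ+…+δ^K) ≥ 102−72, i.e. δ+…+δ^K ≥ 5/6 ≈ 0.8333.
With δ = 5/7, the partial sums are K=1: 0.7143, K=2: 1.2245.
K = 2 is the first length at which the sum reaches 0.8333.

2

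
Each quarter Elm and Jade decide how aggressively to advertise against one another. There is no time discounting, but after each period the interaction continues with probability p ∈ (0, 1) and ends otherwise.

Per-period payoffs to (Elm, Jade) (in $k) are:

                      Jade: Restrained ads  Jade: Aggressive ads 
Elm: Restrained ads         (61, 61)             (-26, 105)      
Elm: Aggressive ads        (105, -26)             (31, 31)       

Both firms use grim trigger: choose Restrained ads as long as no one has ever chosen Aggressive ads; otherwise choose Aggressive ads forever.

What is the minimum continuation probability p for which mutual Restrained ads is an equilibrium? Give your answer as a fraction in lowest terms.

22/37

Expected cooperation value is 61 + p·61 + p²·61 + … = 61/(1−p); deviation gives 105 + p·31/(1−p).
61 ≥ 105(1−p) + 31p ⇒ 74p ≥ 44 ⇒ p ≥ 44/74 = 22/37.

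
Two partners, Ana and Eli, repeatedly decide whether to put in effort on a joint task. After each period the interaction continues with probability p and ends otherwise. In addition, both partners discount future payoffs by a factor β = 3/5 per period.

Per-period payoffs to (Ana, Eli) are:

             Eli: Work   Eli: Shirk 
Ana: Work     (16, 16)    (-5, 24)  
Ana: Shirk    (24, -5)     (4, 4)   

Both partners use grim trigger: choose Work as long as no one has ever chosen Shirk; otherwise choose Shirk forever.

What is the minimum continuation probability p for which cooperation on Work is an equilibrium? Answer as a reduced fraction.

With continuation probability p and discount β, the effective per-period discount factor is βp.
Grim-trigger IC: βp ≥ (24−16)/(24−4) = 2/5.
So p ≥ (2/5)/(3/5) = 2/3.

2/3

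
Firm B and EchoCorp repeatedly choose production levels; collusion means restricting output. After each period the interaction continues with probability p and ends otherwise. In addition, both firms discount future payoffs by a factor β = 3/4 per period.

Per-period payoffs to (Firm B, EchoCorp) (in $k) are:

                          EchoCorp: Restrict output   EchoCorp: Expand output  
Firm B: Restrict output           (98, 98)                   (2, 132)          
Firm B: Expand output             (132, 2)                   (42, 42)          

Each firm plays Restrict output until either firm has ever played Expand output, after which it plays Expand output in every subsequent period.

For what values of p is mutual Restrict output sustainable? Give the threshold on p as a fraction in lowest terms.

68/135

Expected continuation weight on next period's payoff is β·p = 3/4·p, which plays the role of the discount factor.
Cooperation requires 3/4·p ≥ (132−98)/(132−42) = 17/45, hence p ≥ 68/135.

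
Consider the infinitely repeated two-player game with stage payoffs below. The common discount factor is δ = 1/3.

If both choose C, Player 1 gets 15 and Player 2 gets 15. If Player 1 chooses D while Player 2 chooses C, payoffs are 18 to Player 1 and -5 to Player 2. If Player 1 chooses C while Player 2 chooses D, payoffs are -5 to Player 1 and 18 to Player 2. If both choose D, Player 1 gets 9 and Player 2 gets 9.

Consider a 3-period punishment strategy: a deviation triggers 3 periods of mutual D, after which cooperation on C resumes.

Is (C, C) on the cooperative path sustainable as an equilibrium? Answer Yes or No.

No

Comparing payoff streams over the 4 periods until play realigns: cooperate → 15(1+δ+…+δ^3); deviate → 18 + 9(δ+…+δ^3).
Cooperation is sustained iff (15−9)(δ+…+δ^3) ≥ 18−15.
δ+…+δ^3 = 1/3·(1−(1/3)^3)/(1−1/3) = 0.4815, and (18−15)/(15−9) = 0.5000.
0.4815 < 0.5000, so cooperation is not sustainable.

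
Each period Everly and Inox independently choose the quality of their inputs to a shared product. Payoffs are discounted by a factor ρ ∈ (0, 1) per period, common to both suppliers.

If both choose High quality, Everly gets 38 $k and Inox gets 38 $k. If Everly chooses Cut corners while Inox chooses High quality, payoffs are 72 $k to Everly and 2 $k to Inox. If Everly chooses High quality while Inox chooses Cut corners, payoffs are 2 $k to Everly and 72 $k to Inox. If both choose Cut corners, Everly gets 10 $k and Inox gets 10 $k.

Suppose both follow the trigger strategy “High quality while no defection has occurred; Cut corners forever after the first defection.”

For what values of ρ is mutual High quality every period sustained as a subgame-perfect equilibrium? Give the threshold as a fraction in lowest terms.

17/31

One-period gain from deviating is 72 − 38 = 34. The loss is 38 − 10 = 28 in every subsequent period, with present value 28·ρ/(1−ρ).
Deviation is unprofitable when 28·ρ/(1−ρ) ≥ 34, i.e. ρ/(1−ρ) ≥ 17/14.
Equivalently ρ ≥ 34/(34+28) = 17/31.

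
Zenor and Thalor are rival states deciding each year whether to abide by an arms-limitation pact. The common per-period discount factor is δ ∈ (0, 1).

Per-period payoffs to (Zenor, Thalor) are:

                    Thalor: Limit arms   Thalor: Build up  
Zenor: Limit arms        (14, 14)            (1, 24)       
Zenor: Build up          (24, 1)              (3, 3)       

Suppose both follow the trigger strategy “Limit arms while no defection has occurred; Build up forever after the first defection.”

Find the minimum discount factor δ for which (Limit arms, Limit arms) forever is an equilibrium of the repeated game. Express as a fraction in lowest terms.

10/21

14/(1−δ) ≥ 24 + 3δ/(1−δ)
14 ≥ 24 − 21δ
δ ≥ 10/21.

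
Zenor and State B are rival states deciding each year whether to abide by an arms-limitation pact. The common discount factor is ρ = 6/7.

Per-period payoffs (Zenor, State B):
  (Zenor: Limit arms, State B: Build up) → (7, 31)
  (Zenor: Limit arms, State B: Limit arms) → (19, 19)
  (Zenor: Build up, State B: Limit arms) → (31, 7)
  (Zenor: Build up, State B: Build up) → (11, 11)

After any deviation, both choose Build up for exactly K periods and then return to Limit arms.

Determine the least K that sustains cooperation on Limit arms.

No profitable deviation requires (19−11)(ρ+…+ρ^K) ≥ 31−19, i.e. ρ+…+ρ^K ≥ 3/2 ≈ 1.5000.
With ρ = 6/7, the partial sums are K=1: 0.8571, K=2: 1.5918.
K = 2 is the first length at which the sum reaches 1.5000.

2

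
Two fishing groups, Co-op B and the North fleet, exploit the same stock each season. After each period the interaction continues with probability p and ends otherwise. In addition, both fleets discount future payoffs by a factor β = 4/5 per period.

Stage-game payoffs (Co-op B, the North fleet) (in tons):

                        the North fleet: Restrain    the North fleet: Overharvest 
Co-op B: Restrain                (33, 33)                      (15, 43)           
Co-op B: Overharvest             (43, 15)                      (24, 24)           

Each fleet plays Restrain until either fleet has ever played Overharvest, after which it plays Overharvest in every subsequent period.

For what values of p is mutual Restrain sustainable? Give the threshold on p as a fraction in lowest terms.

25/38

With continuation probability p and discount β, the effective per-period discount factor is βp.
Grim-trigger IC: βp ≥ (43−33)/(43−24) = 10/19.
So p ≥ (10/19)/(4/5) = 25/38.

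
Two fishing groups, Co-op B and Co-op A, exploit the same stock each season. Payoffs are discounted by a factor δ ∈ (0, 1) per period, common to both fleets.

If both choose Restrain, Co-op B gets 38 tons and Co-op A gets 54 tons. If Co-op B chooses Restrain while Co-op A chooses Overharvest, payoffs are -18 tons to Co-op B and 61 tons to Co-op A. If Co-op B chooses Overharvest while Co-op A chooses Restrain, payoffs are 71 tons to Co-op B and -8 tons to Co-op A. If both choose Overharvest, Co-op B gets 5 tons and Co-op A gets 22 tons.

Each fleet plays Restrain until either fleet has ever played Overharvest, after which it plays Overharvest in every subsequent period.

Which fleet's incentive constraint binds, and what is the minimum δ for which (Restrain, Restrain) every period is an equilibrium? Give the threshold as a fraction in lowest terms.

For Co-op B: deviation gain 71−38 = 33, per-period punishment loss 38−5 = 33. IC gives δ ≥ 33/66 = 1/2.
For Co-op A: gain 7, loss 32 per period, so δ ≥ 7/39.
The tighter constraint is Co-op B's, so cooperation needs δ ≥ 1/2.

Co-op B; δ ≥ 1/2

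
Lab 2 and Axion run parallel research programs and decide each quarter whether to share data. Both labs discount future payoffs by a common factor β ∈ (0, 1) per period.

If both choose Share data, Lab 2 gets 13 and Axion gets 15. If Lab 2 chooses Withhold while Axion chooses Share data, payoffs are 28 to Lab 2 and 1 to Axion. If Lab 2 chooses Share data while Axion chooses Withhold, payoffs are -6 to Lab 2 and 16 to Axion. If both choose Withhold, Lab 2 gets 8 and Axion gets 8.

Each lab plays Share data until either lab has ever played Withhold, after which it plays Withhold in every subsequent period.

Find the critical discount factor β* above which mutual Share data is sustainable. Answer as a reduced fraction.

For Lab 2: deviation gain 28−13 = 15, per-period punishment loss 13−8 = 5. IC gives β ≥ 15/20 = 3/4.
For Axion: gain 1, loss 7 per period, so β ≥ 1/8.
The tighter constraint is Lab 2's, so cooperation needs β ≥ 3/4.

3/4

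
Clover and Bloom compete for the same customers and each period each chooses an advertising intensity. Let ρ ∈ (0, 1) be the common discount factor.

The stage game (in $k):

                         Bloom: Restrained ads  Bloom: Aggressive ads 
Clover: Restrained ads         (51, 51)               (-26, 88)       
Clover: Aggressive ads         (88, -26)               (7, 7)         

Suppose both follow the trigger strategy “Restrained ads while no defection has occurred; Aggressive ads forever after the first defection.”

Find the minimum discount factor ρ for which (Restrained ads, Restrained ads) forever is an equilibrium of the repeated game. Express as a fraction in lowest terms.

37/81

One-period gain from deviating is 88 − 51 = 37. The loss is 51 − 7 = 44 in every subsequent period, with present value 44·ρ/(1−ρ).
Deviation is unprofitable when 44·ρ/(1−ρ) ≥ 37, i.e. ρ/(1−ρ) ≥ 37/44.
Equivalently ρ ≥ 37/(37+44) = 37/81.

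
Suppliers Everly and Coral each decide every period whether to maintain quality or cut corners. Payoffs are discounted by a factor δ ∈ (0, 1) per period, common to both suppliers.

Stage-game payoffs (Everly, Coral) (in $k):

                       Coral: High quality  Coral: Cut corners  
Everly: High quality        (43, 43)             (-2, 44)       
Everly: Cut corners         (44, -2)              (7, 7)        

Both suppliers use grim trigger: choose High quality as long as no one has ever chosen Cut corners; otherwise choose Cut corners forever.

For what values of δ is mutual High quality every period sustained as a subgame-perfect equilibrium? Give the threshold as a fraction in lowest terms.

Under grim trigger the critical discount factor is (T−C)/(T−P) with T = 44, C = 43, P = 7.
δ* = (44−43)/(44−7) = 1/37.

1/37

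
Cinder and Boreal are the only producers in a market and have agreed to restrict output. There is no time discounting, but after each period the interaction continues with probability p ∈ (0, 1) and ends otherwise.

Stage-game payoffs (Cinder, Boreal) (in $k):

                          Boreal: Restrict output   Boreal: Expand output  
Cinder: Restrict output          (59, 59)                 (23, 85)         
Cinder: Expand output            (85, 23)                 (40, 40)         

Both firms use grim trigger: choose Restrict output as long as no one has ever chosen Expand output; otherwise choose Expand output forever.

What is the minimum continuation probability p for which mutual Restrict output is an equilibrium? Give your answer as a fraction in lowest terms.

Expected cooperation value is 59 + p·59 + p²·59 + … = 59/(1−p); deviation gives 85 + p·40/(1−p).
59 ≥ 85(1−p) + 40p ⇒ 45p ≥ 26 ⇒ p ≥ 26/45.

26/45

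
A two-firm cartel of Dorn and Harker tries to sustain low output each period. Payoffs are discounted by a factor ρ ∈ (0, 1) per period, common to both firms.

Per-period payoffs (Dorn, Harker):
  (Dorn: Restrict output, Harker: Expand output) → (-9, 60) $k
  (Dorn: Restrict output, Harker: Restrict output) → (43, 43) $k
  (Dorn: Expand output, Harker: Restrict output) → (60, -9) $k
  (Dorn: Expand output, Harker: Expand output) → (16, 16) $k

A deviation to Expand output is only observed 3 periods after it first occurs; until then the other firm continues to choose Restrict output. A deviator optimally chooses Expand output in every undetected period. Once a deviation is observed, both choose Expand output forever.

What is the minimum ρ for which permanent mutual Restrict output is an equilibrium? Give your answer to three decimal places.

0.728

Deviating for the 3 undetected periods gains 60−43 = 17 per period over cooperation, then loses 43−16 = 27 per period forever once punishment starts.
Gain: 17(1 + ρ + … + ρ^2); loss: 27·ρ^3/(1−ρ).
No profitable deviation ⇔ 17(1−ρ^3) ≤ 27·ρ^3, i.e. ρ^3 ≥ 17/(17+27) = 17/44.
Hence ρ ≥ (17/44)^(1/3) ≈ 0.728.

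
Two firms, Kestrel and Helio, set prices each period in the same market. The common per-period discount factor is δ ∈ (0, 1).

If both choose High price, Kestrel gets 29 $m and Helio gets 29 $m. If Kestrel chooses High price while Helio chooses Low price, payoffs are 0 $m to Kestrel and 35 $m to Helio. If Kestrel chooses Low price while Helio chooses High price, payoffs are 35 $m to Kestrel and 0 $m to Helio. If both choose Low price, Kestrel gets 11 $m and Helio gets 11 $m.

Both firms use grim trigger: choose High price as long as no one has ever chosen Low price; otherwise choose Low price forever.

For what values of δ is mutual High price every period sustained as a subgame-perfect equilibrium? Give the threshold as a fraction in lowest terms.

29/(1−δ) ≥ 35 + 11δ/(1−δ)
29 ≥ 35 − 24δ
δ ≥ 6/24 = 1/4.

1/4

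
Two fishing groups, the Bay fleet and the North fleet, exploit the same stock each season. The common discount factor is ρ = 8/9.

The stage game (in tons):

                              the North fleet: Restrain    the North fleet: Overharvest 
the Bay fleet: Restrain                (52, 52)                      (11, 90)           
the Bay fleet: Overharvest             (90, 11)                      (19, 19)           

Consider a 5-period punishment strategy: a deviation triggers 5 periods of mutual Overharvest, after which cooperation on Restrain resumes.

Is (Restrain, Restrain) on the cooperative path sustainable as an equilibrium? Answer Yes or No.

Comparing payoff streams over the 6 periods until play realigns: cooperate → 52(1+ρ+…+ρ^5); deviate → 90 + 19(ρ+…+ρ^5).
Cooperation is sustained iff (52−19)(ρ+…+ρ^5) ≥ 90−52.
ρ+…+ρ^5 = 8/9·(1−(8/9)^5)/(1−8/9) = 3.5606, and (90−52)/(52−19) = 1.1515.
3.5606 ≥ 1.1515, so cooperation is sustainable.

Yes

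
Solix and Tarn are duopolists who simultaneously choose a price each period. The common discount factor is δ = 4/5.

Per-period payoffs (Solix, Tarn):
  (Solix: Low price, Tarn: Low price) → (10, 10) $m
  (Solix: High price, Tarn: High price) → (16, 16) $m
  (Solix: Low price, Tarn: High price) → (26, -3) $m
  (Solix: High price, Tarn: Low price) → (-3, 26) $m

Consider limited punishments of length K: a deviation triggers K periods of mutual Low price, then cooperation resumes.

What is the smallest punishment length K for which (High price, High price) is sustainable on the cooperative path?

IC: δ(1−δ^K)/(1−δ) ≥ (26−16)/(16−10) = 5/3.
With δ = 4/5: need 1 − δ^K ≥ 5/3·(1−4/5)/(4/5), i.e. δ^K ≤ 0.5833.
Since (4/5)^2 = 0.6400 and (4/5)^3 = 0.5120, the smallest such K is 3.

3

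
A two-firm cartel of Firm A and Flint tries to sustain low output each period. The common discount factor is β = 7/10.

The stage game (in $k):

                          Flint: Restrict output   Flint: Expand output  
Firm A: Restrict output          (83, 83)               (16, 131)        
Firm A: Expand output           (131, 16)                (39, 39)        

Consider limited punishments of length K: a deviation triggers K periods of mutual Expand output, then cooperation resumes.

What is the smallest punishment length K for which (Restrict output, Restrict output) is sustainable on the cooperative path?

IC: β(1−β^K)/(1−β) ≥ (131−83)/(83−39) = 12/11.
With β = 7/10: need 1 − β^K ≥ 12/11·(1−7/10)/(7/10), i.e. β^K ≤ 0.5325.
Since (7/10)^1 = 0.7000 and (7/10)^2 = 0.4900, the smallest such K is 2.

2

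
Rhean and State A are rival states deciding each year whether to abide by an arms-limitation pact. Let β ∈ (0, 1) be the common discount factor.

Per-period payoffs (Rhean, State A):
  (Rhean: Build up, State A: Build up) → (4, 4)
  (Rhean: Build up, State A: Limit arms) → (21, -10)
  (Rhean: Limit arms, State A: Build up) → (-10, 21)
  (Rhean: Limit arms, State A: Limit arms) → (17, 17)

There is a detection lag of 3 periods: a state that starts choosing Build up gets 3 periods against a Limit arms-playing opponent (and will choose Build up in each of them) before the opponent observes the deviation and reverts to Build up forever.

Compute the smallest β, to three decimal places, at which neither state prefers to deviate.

A deviator earns 21 for 3 periods, then 4 forever; cooperating earns 17 forever. Multiplying the IC by (1−β):
17 ≥ 21(1−β^3) + 4β^3, so 17·β^3 ≥ 4 and β^3 ≥ 4/17.
β ≥ (4/17)^(1/3) ≈ 0.617.

0.617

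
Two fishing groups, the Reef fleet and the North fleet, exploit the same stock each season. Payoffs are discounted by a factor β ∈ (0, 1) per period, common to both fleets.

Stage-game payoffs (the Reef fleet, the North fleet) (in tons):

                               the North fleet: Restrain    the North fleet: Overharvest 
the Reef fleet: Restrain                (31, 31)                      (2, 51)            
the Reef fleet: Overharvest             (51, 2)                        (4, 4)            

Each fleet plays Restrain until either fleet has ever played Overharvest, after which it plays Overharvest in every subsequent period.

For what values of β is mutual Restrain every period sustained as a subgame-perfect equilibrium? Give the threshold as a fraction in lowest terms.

20/47

One-period gain from deviating is 51 − 31 = 20. The loss is 31 − 4 = 27 in every subsequent period, with present value 27·β/(1−β).
Deviation is unprofitable when 27·β/(1−β) ≥ 20, i.e. β/(1−β) ≥ 20/27.
Equivalently β ≥ 20/(20+27) = 20/47.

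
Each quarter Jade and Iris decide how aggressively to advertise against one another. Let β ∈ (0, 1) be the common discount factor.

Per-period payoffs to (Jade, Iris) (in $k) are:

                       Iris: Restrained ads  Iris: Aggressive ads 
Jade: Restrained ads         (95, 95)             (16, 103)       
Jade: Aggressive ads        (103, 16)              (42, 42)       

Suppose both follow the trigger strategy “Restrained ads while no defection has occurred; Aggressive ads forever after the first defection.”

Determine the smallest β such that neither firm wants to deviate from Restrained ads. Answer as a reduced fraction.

8/61

Cooperation forever yields 95 each period: 95/(1−β).
Deviating yields 103 once, then 42 forever: 103 + 42β/(1−β).
No profitable deviation requires 95/(1−β) ≥ 103 + 42β/(1−β).
Multiplying by (1−β): 95 ≥ 103(1−β) + 42β = 103 − 61β.
So 61β ≥ 8, i.e. β ≥ 8/61.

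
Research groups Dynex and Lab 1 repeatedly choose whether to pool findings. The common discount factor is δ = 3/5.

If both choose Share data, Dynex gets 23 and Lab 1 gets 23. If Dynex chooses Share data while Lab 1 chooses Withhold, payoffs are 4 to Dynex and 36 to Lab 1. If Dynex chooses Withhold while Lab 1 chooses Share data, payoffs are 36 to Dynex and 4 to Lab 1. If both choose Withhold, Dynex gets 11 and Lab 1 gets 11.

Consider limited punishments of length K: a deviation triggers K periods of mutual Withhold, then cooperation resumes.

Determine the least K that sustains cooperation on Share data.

3

No profitable deviation requires (23−11)(δ+…+δ^K) ≥ 36−23, i.e. δ+…+δ^K ≥ 13/12 ≈ 1.0833.
With δ = 3/5, the partial sums are K=1: 0.6000, K=2: 0.9600, K=3: 1.1760.
K = 3 is the first length at which the sum reaches 1.0833.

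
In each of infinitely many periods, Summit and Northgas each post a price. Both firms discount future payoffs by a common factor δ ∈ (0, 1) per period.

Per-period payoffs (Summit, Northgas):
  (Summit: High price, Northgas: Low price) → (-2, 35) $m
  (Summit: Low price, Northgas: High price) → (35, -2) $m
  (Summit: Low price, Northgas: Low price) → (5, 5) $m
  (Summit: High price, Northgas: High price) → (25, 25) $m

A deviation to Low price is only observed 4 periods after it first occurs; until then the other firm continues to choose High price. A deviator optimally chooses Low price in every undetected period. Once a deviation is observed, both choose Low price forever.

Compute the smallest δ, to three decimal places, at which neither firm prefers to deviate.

Deviating for the 4 undetected periods gains 35−25 = 10 per period over cooperation, then loses 25−5 = 20 per period forever once punishment starts.
Gain: 10(1 + δ + … + δ^3); loss: 20·δ^4/(1−δ).
No profitable deviation ⇔ 10(1−δ^4) ≤ 20·δ^4, i.e. δ^4 ≥ 10/(10+20) = 1/3.
Hence δ ≥ (1/3)^(1/4) ≈ 0.760.

0.760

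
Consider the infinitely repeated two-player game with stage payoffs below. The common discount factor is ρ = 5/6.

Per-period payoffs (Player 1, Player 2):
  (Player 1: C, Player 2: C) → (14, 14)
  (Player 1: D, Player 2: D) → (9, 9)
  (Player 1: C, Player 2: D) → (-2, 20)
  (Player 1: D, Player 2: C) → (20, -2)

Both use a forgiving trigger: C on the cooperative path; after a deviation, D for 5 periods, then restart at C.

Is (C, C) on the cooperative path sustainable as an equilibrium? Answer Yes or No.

Comparing payoff streams over the 6 periods until play realigns: cooperate → 14(1+ρ+…+ρ^5); deviate → 20 + 9(ρ+…+ρ^5).
Cooperation is sustained iff (14−9)(ρ+…+ρ^5) ≥ 20−14.
ρ+…+ρ^5 = 5/6·(1−(5/6)^5)/(1−5/6) = 2.9906, and (20−14)/(14−9) = 1.2000.
2.9906 ≥ 1.2000, so cooperation is sustainable.

Yes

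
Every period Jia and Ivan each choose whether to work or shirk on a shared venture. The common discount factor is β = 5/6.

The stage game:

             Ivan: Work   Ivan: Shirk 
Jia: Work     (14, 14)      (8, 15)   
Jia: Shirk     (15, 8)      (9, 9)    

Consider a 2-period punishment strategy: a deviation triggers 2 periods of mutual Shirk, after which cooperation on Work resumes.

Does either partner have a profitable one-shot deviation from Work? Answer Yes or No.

No

A one-shot deviation gives 15 now, then 9 for 2 periods, then back to 14.
Gain from deviating: (15−14) today; loss: (14−9) in each of the next 2 periods.
No-deviation condition: (14−9)(β+…+β^2) ≥ 15−14, i.e. β+…+β^2 ≥ 1/5.
At β = 5/6: β+…+β^2 = 1.5278 ≥ 0.2000.
So cooperation is sustainable.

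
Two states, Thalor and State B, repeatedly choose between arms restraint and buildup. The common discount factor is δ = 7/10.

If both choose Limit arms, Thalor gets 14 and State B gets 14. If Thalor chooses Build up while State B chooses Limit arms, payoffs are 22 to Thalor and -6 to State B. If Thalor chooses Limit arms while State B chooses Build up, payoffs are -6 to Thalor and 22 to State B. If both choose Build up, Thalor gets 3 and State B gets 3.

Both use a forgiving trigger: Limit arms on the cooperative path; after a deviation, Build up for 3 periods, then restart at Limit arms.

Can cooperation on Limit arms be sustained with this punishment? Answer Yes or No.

Yes

A one-shot deviation gives 22 now, then 3 for 3 periods, then back to 14.
Gain from deviating: (22−14) today; loss: (14−3) in each of the next 3 periods.
No-deviation condition: (14−3)(δ+…+δ^3) ≥ 22−14, i.e. δ+…+δ^3 ≥ 8/11.
At δ = 7/10: δ+…+δ^3 = 1.5330 ≥ 0.7273.
So cooperation is sustainable.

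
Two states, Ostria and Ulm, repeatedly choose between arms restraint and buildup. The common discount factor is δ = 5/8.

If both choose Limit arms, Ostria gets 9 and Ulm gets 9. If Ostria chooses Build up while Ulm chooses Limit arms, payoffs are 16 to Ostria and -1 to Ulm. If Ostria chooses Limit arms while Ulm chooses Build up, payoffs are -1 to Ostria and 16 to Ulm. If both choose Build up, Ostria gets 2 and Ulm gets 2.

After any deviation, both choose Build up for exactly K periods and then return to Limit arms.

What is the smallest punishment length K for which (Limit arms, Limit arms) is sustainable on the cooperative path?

2

IC: δ(1−δ^K)/(1−δ) ≥ (16−9)/(9−2) = 1.
With δ = 5/8: need 1 − δ^K ≥ 1·(1−5/8)/(5/8), i.e. δ^K ≤ 0.4000.
Since (5/8)^1 = 0.6250 and (5/8)^2 = 0.3906, the smallest such K is 2.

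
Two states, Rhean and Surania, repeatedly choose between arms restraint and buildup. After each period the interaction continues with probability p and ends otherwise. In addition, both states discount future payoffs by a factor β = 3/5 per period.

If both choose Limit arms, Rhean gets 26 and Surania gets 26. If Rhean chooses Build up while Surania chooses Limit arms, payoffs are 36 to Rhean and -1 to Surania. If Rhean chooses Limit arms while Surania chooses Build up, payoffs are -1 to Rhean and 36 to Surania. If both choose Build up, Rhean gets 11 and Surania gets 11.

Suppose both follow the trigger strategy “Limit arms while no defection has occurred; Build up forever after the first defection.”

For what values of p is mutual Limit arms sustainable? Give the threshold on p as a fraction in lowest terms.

Expected continuation weight on next period's payoff is β·p = 3/5·p, which plays the role of the discount factor.
Cooperation requires 3/5·p ≥ (36−26)/(36−11) = 2/5, hence p ≥ 2/3.

2/3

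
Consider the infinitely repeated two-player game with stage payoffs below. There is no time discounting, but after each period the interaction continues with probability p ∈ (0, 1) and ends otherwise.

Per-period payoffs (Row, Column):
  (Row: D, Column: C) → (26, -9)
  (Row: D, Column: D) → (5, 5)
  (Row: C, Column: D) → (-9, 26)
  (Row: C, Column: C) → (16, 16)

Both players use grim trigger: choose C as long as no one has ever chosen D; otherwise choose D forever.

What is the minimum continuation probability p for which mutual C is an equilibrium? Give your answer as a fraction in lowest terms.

10/21

Expected cooperation value is 16 + p·16 + p²·16 + … = 16/(1−p); deviation gives 26 + p·5/(1−p).
16 ≥ 26(1−p) + 5p ⇒ 21p ≥ 10 ⇒ p ≥ 10/21.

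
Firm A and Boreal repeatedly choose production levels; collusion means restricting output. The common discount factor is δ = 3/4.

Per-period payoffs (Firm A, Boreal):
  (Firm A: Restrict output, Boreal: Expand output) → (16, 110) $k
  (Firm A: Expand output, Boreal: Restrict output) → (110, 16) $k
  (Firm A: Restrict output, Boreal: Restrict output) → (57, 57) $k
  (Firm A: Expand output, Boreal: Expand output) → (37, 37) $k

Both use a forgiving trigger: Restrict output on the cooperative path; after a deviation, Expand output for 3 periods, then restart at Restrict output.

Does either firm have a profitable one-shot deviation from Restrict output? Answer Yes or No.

Yes

Comparing payoff streams over the 4 periods until play realigns: cooperate → 57(1+δ+…+δ^3); deviate → 110 + 37(δ+…+δ^3).
Cooperation is sustained iff (57−37)(δ+…+δ^3) ≥ 110−57.
δ+…+δ^3 = 3/4·(1−(3/4)^3)/(1−3/4) = 1.7344, and (110−57)/(57−37) = 2.6500.
1.7344 < 2.6500, so cooperation is not sustainable.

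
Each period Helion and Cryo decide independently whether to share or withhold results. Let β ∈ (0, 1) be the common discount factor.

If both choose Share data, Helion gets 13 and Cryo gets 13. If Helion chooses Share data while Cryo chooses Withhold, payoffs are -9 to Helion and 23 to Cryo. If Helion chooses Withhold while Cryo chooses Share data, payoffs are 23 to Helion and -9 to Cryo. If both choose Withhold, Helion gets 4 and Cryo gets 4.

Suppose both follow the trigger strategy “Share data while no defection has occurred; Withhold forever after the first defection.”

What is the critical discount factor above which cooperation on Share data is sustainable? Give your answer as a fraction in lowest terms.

Cooperation forever yields 13 each period: 13/(1−β).
Deviating yields 23 once, then 4 forever: 23 + 4β/(1−β).
No profitable deviation requires 13/(1−β) ≥ 23 + 4β/(1−β).
Multiplying by (1−β): 13 ≥ 23(1−β) + 4β = 23 − 19β.
So 19β ≥ 10, i.e. β ≥ 10/19.

10/19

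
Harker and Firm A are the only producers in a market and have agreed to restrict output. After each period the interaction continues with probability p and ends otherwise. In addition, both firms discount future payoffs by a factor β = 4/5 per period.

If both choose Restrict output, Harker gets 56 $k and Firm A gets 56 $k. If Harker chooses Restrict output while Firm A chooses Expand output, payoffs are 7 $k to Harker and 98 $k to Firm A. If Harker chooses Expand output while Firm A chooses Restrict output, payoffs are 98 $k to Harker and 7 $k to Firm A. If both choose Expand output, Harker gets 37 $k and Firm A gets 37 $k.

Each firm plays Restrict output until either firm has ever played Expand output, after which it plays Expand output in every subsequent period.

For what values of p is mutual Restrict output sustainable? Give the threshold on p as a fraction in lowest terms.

With continuation probability p and discount β, the effective per-period discount factor is βp.
Grim-trigger IC: βp ≥ (98−56)/(98−37) = 42/61.
So p ≥ (42/61)/(4/5) = 105/122.

105/122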